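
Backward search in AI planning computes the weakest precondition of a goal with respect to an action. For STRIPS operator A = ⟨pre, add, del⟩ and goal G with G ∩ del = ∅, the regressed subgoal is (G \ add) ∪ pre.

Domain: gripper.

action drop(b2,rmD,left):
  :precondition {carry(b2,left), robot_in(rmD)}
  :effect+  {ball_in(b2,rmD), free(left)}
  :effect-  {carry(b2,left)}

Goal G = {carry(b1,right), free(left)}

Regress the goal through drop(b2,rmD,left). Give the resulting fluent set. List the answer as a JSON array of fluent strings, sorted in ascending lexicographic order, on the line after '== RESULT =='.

Regress:
  G ∩ del = {}  (empty — regression defined)
  G \ add = {carry(b1,right), free(left)} \ {ball_in(b2,rmD), free(left)} = {carry(b1,right)}
  ∪ pre   = {carry(b1,right)} ∪ {carry(b2,left), robot_in(rmD)}
          = {carry(b1,right), carry(b2,left), robot_in(rmD)}

== RESULT ==
["carry(b1,right)", "carry(b2,left)", "robot_in(rmD)"]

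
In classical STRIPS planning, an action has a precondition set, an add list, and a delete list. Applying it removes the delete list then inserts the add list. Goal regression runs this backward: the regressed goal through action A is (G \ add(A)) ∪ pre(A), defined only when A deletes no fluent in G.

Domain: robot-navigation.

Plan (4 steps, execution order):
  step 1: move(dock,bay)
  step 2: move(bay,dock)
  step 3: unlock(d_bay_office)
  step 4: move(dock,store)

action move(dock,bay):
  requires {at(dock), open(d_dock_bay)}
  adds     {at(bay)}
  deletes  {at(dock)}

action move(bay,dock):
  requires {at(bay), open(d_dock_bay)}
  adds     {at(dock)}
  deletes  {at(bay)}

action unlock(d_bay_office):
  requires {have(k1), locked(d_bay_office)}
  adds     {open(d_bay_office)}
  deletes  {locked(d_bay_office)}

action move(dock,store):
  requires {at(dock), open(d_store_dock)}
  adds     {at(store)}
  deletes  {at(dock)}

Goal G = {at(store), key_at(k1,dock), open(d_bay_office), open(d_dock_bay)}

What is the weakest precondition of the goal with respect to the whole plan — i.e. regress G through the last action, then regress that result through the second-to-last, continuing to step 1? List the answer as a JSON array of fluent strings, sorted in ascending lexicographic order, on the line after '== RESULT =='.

Regress step by step:
  through step 4 (move(dock,store)): drop {at(store)}, keep {key_at(k1,dock), open(d_bay_office), open(d_dock_bay)}, require {at(dock), open(d_store_dock)}
    → {at(dock), key_at(k1,dock), open(d_bay_office), open(d_dock_bay), open(d_store_dock)}
  through step 3 (unlock(d_bay_office)): drop {open(d_bay_office)}, keep {at(dock), key_at(k1,dock), open(d_dock_bay), open(d_store_dock)}, require {have(k1), locked(d_bay_office)}
    → {at(dock), have(k1), key_at(k1,dock), locked(d_bay_office), open(d_dock_bay), open(d_store_dock)}
  through step 2 (move(bay,dock)): drop {at(dock)}, keep {have(k1), key_at(k1,dock), locked(d_bay_office), open(d_dock_bay), open(d_store_dock)}, require {at(bay), open(d_dock_bay)}
    → {at(bay), have(k1), key_at(k1,dock), locked(d_bay_office), open(d_dock_bay), open(d_store_dock)}
  through step 1 (move(dock,bay)): drop {at(bay)}, keep {have(k1), key_at(k1,dock), locked(d_bay_office), open(d_dock_bay), open(d_store_dock)}, require {at(dock), open(d_dock_bay)}
    → {at(dock), have(k1), key_at(k1,dock), locked(d_bay_office), open(d_dock_bay), open(d_store_dock)}

== RESULT ==
["at(dock)", "have(k1)", "key_at(k1,dock)", "locked(d_bay_office)", "open(d_dock_bay)", "open(d_store_dock)"]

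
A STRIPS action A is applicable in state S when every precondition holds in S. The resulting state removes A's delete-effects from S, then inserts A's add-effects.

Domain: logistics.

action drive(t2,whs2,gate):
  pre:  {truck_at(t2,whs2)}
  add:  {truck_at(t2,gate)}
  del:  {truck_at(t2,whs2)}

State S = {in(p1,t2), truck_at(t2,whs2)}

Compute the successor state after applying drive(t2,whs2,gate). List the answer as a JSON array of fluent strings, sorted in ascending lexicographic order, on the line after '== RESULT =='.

Compute (S \ del) ∪ add:
  pre ⊆ S: {truck_at(t2,whs2)} ⊆ S  — applicable
  S \ del = {in(p1,t2)}
  ∪ add   = {in(p1,t2), truck_at(t2,gate)}

== RESULT ==
["in(p1,t2)", "truck_at(t2,gate)"]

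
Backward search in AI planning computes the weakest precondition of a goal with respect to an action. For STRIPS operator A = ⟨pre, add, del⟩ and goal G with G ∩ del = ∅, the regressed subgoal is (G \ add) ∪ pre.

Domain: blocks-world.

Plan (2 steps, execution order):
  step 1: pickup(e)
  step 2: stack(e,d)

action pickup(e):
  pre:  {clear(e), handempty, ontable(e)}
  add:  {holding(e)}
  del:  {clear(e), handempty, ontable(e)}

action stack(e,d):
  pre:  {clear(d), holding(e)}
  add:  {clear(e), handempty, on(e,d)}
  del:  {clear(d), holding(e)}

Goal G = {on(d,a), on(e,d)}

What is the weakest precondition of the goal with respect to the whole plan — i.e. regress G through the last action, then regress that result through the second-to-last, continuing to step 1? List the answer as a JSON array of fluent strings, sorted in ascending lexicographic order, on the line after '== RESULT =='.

Regress step by step:
  through step 2 (stack(e,d)): drop {on(e,d)}, keep {on(d,a)}, require {clear(d), holding(e)}
    → {clear(d), holding(e), on(d,a)}
  through step 1 (pickup(e)): drop {holding(e)}, keep {clear(d), on(d,a)}, require {clear(e), handempty, ontable(e)}
    → {clear(d), clear(e), handempty, on(d,a), ontable(e)}

== RESULT ==
["clear(d)", "clear(e)", "handempty", "on(d,a)", "ontable(e)"]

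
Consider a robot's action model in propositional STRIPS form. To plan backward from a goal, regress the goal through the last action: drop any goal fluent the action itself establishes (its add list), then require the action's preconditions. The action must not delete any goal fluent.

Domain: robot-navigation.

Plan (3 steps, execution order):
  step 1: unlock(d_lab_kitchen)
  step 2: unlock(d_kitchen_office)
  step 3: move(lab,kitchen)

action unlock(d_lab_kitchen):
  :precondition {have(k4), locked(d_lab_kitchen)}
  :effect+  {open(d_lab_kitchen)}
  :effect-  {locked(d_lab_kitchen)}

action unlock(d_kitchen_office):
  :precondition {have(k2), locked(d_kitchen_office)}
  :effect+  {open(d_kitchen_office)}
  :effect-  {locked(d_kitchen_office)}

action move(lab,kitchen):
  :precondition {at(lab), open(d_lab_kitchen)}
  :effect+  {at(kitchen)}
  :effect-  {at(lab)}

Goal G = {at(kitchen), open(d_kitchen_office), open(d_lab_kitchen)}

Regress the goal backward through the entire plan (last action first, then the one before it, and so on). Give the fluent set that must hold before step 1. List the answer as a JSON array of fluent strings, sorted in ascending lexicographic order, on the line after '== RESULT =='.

Work backward from the goal:
  through step 3 (move(lab,kitchen)): drop {at(kitchen)}, keep {open(d_kitchen_office), open(d_lab_kitchen)}, require {at(lab), open(d_lab_kitchen)}
    → {at(lab), open(d_kitchen_office), open(d_lab_kitchen)}
  through step 2 (unlock(d_kitchen_office)): drop {open(d_kitchen_office)}, keep {at(lab), open(d_lab_kitchen)}, require {have(k2), locked(d_kitchen_office)}
    → {at(lab), have(k2), locked(d_kitchen_office), open(d_lab_kitchen)}
  through step 1 (unlock(d_lab_kitchen)): drop {open(d_lab_kitchen)}, keep {at(lab), have(k2), locked(d_kitchen_office)}, require {have(k4), locked(d_lab_kitchen)}
    → {at(lab), have(k2), have(k4), locked(d_kitchen_office), locked(d_lab_kitchen)}

== RESULT ==
["at(lab)", "have(k2)", "have(k4)", "locked(d_kitchen_office)", "locked(d_lab_kitchen)"]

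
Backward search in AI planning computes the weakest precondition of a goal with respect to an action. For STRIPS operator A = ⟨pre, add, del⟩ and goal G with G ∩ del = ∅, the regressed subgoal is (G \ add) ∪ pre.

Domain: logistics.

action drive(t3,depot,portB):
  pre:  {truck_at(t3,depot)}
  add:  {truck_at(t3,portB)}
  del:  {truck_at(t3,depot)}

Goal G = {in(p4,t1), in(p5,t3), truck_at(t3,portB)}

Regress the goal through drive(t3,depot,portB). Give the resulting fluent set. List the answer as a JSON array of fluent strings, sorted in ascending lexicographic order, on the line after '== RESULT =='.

Regress:
  G ∩ del = {}  (empty — regression defined)
  G \ add = {in(p4,t1), in(p5,t3), truck_at(t3,portB)} \ {truck_at(t3,portB)} = {in(p4,t1), in(p5,t3)}
  ∪ pre   = {in(p4,t1), in(p5,t3)} ∪ {truck_at(t3,depot)}
          = {in(p4,t1), in(p5,t3), truck_at(t3,depot)}

== RESULT ==
["in(p4,t1)", "in(p5,t3)", "truck_at(t3,depot)"]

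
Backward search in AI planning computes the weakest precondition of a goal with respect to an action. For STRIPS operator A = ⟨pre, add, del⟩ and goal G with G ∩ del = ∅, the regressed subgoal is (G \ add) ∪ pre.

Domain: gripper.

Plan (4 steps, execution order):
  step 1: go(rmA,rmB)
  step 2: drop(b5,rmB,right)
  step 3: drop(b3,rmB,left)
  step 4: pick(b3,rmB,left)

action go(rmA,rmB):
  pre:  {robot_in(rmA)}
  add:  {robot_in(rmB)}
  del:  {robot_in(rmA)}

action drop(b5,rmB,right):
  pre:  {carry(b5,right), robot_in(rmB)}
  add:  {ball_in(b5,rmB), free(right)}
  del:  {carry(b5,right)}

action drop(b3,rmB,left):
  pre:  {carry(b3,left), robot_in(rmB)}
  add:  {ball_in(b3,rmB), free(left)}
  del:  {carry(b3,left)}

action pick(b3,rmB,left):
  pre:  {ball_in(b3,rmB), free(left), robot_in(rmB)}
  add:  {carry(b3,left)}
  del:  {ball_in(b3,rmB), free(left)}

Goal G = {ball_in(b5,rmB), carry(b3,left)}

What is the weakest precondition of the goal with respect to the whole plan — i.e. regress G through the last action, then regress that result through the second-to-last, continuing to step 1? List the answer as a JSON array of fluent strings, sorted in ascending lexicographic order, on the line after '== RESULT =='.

Regress step by step:
  through step 4 (pick(b3,rmB,left)): drop {carry(b3,left)}, keep {ball_in(b5,rmB)}, require {ball_in(b3,rmB), free(left), robot_in(rmB)}
    → {ball_in(b3,rmB), ball_in(b5,rmB), free(left), robot_in(rmB)}
  through step 3 (drop(b3,rmB,left)): drop {ball_in(b3,rmB), free(left)}, keep {ball_in(b5,rmB), robot_in(rmB)}, require {carry(b3,left), robot_in(rmB)}
    → {ball_in(b5,rmB), carry(b3,left), robot_in(rmB)}
  through step 2 (drop(b5,rmB,right)): drop {ball_in(b5,rmB)}, keep {carry(b3,left), robot_in(rmB)}, require {carry(b5,right), robot_in(rmB)}
    → {carry(b3,left), carry(b5,right), robot_in(rmB)}
  through step 1 (go(rmA,rmB)): drop {robot_in(rmB)}, keep {carry(b3,left), carry(b5,right)}, require {robot_in(rmA)}
    → {carry(b3,left), carry(b5,right), robot_in(rmA)}

== RESULT ==
["carry(b3,left)", "carry(b5,right)", "robot_in(rmA)"]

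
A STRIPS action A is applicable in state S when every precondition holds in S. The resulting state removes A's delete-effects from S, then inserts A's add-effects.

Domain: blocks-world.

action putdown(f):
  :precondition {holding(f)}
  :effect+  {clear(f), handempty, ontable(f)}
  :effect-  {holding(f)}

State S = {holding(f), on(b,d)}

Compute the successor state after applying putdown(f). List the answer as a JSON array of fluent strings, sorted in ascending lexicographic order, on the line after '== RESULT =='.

Compute (S \ del) ∪ add:
  pre ⊆ S: {holding(f)} ⊆ S  — applicable
  S \ del = {on(b,d)}
  ∪ add   = {clear(f), handempty, on(b,d), ontable(f)}

== RESULT ==
["clear(f)", "handempty", "on(b,d)", "ontable(f)"]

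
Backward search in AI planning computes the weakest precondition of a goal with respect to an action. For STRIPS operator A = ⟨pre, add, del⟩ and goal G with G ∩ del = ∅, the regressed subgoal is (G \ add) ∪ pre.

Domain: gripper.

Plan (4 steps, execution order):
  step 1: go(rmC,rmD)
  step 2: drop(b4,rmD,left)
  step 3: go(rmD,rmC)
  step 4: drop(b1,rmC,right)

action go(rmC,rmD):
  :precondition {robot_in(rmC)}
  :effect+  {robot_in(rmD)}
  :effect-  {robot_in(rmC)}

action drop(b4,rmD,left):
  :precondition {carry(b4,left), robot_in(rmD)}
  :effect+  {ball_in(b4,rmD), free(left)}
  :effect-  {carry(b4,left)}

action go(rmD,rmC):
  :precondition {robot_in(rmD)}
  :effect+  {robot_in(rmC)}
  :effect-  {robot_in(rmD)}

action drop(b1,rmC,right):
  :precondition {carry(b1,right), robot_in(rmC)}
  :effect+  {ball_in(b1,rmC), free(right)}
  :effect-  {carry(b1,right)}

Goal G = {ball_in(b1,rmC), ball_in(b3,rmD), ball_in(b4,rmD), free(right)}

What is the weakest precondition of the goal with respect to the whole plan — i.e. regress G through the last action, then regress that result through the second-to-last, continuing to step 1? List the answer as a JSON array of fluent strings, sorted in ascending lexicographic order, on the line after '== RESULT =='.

Regress step by step:
  through step 4 (drop(b1,rmC,right)): drop {ball_in(b1,rmC), free(right)}, keep {ball_in(b3,rmD), ball_in(b4,rmD)}, require {carry(b1,right), robot_in(rmC)}
    → {ball_in(b3,rmD), ball_in(b4,rmD), carry(b1,right), robot_in(rmC)}
  through step 3 (go(rmD,rmC)): drop {robot_in(rmC)}, keep {ball_in(b3,rmD), ball_in(b4,rmD), carry(b1,right)}, require {robot_in(rmD)}
    → {ball_in(b3,rmD), ball_in(b4,rmD), carry(b1,right), robot_in(rmD)}
  through step 2 (drop(b4,rmD,left)): drop {ball_in(b4,rmD)}, keep {ball_in(b3,rmD), carry(b1,right), robot_in(rmD)}, require {carry(b4,left), robot_in(rmD)}
    → {ball_in(b3,rmD), carry(b1,right), carry(b4,left), robot_in(rmD)}
  through step 1 (go(rmC,rmD)): drop {robot_in(rmD)}, keep {ball_in(b3,rmD), carry(b1,right), carry(b4,left)}, require {robot_in(rmC)}
    → {ball_in(b3,rmD), carry(b1,right), carry(b4,left), robot_in(rmC)}

== RESULT ==
["ball_in(b3,rmD)", "carry(b1,right)", "carry(b4,left)", "robot_in(rmC)"]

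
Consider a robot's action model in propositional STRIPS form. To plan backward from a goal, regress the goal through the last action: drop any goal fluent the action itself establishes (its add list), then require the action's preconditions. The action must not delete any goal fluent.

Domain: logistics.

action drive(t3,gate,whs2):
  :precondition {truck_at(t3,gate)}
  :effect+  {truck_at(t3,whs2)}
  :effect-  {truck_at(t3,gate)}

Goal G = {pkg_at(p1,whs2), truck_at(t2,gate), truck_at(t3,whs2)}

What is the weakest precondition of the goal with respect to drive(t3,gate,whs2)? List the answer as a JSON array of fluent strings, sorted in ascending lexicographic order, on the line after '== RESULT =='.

Compute (G \ add) ∪ pre:
  G ∩ del = {}  (empty — regression defined)
  G \ add = {pkg_at(p1,whs2), truck_at(t2,gate), truck_at(t3,whs2)} \ {truck_at(t3,whs2)} = {pkg_at(p1,whs2), truck_at(t2,gate)}
  ∪ pre   = {pkg_at(p1,whs2), truck_at(t2,gate)} ∪ {truck_at(t3,gate)}
          = {pkg_at(p1,whs2), truck_at(t2,gate), truck_at(t3,gate)}

== RESULT ==
["pkg_at(p1,whs2)", "truck_at(t2,gate)", "truck_at(t3,gate)"]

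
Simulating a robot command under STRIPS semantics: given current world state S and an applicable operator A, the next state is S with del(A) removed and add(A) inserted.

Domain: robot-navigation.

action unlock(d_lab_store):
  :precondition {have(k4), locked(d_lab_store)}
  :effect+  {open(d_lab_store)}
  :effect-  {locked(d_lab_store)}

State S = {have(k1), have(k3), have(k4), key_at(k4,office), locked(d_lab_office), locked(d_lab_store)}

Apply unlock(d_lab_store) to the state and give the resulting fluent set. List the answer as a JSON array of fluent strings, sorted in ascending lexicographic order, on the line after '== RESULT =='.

Compute (S \ del) ∪ add:
  pre ⊆ S: {have(k4), locked(d_lab_store)} ⊆ S  — applicable
  S \ del = {have(k1), have(k3), have(k4), key_at(k4,office), locked(d_lab_office)}
  ∪ add   = {have(k1), have(k3), have(k4), key_at(k4,office), locked(d_lab_office), open(d_lab_store)}

== RESULT ==
["have(k1)", "have(k3)", "have(k4)", "key_at(k4,office)", "locked(d_lab_office)", "open(d_lab_store)"]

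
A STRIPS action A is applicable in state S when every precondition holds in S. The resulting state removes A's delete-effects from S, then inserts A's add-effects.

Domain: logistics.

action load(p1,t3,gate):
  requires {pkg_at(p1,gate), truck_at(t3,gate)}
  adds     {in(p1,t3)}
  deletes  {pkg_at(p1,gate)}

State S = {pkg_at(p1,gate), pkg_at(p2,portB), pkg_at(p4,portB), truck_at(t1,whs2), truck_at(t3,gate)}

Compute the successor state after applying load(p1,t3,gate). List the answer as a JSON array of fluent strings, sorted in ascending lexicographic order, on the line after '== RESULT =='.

Compute (S \ del) ∪ add:
  pre ⊆ S: {pkg_at(p1,gate), truck_at(t3,gate)} ⊆ S  — applicable
  S \ del = {pkg_at(p2,portB), pkg_at(p4,portB), truck_at(t1,whs2), truck_at(t3,gate)}
  ∪ add   = {in(p1,t3), pkg_at(p2,portB), pkg_at(p4,portB), truck_at(t1,whs2), truck_at(t3,gate)}

== RESULT ==
["in(p1,t3)", "pkg_at(p2,portB)", "pkg_at(p4,portB)", "truck_at(t1,whs2)", "truck_at(t3,gate)"]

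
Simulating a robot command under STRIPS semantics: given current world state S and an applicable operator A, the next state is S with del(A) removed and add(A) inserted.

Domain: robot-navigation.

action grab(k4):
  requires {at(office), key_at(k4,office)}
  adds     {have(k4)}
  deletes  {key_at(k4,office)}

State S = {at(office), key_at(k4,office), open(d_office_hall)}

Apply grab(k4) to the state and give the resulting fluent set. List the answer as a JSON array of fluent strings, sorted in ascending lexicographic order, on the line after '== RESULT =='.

Compute (S \ del) ∪ add:
  pre ⊆ S: {at(office), key_at(k4,office)} ⊆ S  — applicable
  S \ del = {at(office), open(d_office_hall)}
  ∪ add   = {at(office), have(k4), open(d_office_hall)}

== RESULT ==
["at(office)", "have(k4)", "open(d_office_hall)"]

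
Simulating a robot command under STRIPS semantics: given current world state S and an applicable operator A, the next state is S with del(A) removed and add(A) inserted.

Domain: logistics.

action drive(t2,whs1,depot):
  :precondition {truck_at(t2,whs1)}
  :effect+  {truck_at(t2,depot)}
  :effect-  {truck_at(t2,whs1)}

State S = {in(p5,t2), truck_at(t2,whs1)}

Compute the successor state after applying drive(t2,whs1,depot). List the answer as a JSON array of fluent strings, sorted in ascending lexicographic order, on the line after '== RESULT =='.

Compute (S \ del) ∪ add:
  pre ⊆ S: {truck_at(t2,whs1)} ⊆ S  — applicable
  S \ del = {in(p5,t2)}
  ∪ add   = {in(p5,t2), truck_at(t2,depot)}

== RESULT ==
["in(p5,t2)", "truck_at(t2,depot)"]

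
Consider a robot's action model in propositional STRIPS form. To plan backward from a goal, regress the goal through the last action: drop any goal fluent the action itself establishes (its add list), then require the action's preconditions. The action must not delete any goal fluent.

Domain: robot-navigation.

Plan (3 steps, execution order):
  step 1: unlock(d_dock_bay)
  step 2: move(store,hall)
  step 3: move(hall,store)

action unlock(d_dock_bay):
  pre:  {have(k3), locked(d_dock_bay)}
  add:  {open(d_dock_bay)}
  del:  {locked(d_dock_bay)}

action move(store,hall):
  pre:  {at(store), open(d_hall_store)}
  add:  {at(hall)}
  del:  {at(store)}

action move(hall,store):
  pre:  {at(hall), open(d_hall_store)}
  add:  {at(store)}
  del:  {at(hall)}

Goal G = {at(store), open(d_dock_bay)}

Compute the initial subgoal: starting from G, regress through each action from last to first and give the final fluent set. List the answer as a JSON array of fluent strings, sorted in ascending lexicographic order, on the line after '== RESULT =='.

Work backward from the goal:
  through step 3 (move(hall,store)): drop {at(store)}, keep {open(d_dock_bay)}, require {at(hall), open(d_hall_store)}
    → {at(hall), open(d_dock_bay), open(d_hall_store)}
  through step 2 (move(store,hall)): drop {at(hall)}, keep {open(d_dock_bay), open(d_hall_store)}, require {at(store), open(d_hall_store)}
    → {at(store), open(d_dock_bay), open(d_hall_store)}
  through step 1 (unlock(d_dock_bay)): drop {open(d_dock_bay)}, keep {at(store), open(d_hall_store)}, require {have(k3), locked(d_dock_bay)}
    → {at(store), have(k3), locked(d_dock_bay), open(d_hall_store)}

== RESULT ==
["at(store)", "have(k3)", "locked(d_dock_bay)", "open(d_hall_store)"]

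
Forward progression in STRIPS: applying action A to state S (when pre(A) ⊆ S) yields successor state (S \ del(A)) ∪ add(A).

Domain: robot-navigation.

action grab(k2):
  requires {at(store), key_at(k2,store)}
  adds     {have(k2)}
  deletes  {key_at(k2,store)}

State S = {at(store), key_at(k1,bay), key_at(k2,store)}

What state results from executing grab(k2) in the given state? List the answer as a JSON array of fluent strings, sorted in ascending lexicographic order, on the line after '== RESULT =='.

Compute (S \ del) ∪ add:
  pre ⊆ S: {at(store), key_at(k2,store)} ⊆ S  — applicable
  S \ del = {at(store), key_at(k1,bay)}
  ∪ add   = {at(store), have(k2), key_at(k1,bay)}

== RESULT ==
["at(store)", "have(k2)", "key_at(k1,bay)"]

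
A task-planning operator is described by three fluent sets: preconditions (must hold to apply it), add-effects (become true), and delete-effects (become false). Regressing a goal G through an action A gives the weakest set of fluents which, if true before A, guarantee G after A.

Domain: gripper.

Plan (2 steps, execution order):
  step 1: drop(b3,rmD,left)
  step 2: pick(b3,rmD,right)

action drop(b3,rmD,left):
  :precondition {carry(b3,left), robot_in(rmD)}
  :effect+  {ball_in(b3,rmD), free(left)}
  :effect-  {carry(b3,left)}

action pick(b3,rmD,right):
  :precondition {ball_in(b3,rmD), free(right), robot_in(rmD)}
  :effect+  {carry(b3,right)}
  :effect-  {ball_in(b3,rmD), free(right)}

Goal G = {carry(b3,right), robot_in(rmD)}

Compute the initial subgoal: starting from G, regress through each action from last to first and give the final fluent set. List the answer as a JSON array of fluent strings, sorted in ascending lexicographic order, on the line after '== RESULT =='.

Work backward from the goal:
  through step 2 (pick(b3,rmD,right)): drop {carry(b3,right)}, keep {robot_in(rmD)}, require {ball_in(b3,rmD), free(right), robot_in(rmD)}
    → {ball_in(b3,rmD), free(right), robot_in(rmD)}
  through step 1 (drop(b3,rmD,left)): drop {ball_in(b3,rmD)}, keep {free(right), robot_in(rmD)}, require {carry(b3,left), robot_in(rmD)}
    → {carry(b3,left), free(right), robot_in(rmD)}

== RESULT ==
["carry(b3,left)", "free(right)", "robot_in(rmD)"]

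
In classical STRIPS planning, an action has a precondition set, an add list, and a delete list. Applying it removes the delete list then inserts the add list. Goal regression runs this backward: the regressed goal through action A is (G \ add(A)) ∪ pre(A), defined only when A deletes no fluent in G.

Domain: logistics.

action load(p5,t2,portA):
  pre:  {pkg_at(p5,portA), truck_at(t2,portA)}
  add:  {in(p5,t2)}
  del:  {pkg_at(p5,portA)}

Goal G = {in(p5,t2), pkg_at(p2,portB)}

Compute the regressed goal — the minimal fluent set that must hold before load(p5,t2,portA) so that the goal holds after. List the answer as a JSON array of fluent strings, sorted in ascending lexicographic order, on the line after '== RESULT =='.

Compute (G \ add) ∪ pre:
  G ∩ del = {}  (empty — regression defined)
  G \ add = {in(p5,t2), pkg_at(p2,portB)} \ {in(p5,t2)} = {pkg_at(p2,portB)}
  ∪ pre   = {pkg_at(p2,portB)} ∪ {pkg_at(p5,portA), truck_at(t2,portA)}
          = {pkg_at(p2,portB), pkg_at(p5,portA), truck_at(t2,portA)}

== RESULT ==
["pkg_at(p2,portB)", "pkg_at(p5,portA)", "truck_at(t2,portA)"]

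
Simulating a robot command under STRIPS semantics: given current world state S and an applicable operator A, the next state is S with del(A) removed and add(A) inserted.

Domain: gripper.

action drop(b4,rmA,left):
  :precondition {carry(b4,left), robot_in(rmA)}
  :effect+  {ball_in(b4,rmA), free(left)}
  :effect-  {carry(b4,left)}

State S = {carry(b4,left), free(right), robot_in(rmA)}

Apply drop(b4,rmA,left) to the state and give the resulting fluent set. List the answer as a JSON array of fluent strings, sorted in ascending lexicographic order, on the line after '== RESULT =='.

Progress:
  pre ⊆ S: {carry(b4,left), robot_in(rmA)} ⊆ S  — applicable
  S \ del = {free(right), robot_in(rmA)}
  ∪ add   = {ball_in(b4,rmA), free(left), free(right), robot_in(rmA)}

== RESULT ==
["ball_in(b4,rmA)", "free(left)", "free(right)", "robot_in(rmA)"]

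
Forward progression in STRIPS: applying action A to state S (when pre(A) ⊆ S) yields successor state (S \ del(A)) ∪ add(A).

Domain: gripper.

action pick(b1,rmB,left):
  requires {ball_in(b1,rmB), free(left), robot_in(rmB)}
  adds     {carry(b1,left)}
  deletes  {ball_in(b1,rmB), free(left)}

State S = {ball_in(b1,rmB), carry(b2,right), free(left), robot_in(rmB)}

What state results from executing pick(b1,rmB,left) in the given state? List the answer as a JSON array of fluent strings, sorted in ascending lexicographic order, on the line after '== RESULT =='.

Compute (S \ del) ∪ add:
  pre ⊆ S: {ball_in(b1,rmB), free(left), robot_in(rmB)} ⊆ S  — applicable
  S \ del = {carry(b2,right), robot_in(rmB)}
  ∪ add   = {carry(b1,left), carry(b2,right), robot_in(rmB)}

== RESULT ==
["carry(b1,left)", "carry(b2,right)", "robot_in(rmB)"]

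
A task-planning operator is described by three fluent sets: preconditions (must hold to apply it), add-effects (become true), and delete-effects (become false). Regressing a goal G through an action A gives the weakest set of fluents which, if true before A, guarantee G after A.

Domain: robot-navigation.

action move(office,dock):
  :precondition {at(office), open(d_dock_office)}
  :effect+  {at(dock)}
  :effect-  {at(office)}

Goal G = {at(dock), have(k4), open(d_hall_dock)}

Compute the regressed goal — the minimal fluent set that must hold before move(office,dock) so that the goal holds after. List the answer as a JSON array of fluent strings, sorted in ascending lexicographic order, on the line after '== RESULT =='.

Compute (G \ add) ∪ pre:
  G ∩ del = {}  (empty — regression defined)
  G \ add = {at(dock), have(k4), open(d_hall_dock)} \ {at(dock)} = {have(k4), open(d_hall_dock)}
  ∪ pre   = {have(k4), open(d_hall_dock)} ∪ {at(office), open(d_dock_office)}
          = {at(office), have(k4), open(d_dock_office), open(d_hall_dock)}

== RESULT ==
["at(office)", "have(k4)", "open(d_dock_office)", "open(d_hall_dock)"]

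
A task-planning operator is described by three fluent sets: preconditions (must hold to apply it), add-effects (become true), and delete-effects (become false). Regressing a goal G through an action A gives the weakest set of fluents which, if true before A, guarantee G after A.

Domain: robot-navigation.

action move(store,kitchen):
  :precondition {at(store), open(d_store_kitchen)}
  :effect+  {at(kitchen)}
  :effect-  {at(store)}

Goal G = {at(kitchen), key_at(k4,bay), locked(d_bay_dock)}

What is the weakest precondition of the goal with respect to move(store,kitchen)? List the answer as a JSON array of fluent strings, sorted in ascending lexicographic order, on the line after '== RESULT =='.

Compute (G \ add) ∪ pre:
  G ∩ del = {}  (empty — regression defined)
  G \ add = {at(kitchen), key_at(k4,bay), locked(d_bay_dock)} \ {at(kitchen)} = {key_at(k4,bay), locked(d_bay_dock)}
  ∪ pre   = {key_at(k4,bay), locked(d_bay_dock)} ∪ {at(store), open(d_store_kitchen)}
          = {at(store), key_at(k4,bay), locked(d_bay_dock), open(d_store_kitchen)}

== RESULT ==
["at(store)", "key_at(k4,bay)", "locked(d_bay_dock)", "open(d_store_kitchen)"]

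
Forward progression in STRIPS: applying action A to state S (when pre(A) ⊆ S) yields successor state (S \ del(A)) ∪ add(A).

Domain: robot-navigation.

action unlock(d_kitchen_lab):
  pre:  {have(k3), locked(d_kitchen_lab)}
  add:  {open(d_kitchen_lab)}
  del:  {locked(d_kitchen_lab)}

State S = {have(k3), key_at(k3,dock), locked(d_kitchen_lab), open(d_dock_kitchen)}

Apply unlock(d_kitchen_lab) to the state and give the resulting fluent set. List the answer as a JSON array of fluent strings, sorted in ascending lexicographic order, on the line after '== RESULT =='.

Progress:
  pre ⊆ S: {have(k3), locked(d_kitchen_lab)} ⊆ S  — applicable
  S \ del = {have(k3), key_at(k3,dock), open(d_dock_kitchen)}
  ∪ add   = {have(k3), key_at(k3,dock), open(d_dock_kitchen), open(d_kitchen_lab)}

== RESULT ==
["have(k3)", "key_at(k3,dock)", "open(d_dock_kitchen)", "open(d_kitchen_lab)"]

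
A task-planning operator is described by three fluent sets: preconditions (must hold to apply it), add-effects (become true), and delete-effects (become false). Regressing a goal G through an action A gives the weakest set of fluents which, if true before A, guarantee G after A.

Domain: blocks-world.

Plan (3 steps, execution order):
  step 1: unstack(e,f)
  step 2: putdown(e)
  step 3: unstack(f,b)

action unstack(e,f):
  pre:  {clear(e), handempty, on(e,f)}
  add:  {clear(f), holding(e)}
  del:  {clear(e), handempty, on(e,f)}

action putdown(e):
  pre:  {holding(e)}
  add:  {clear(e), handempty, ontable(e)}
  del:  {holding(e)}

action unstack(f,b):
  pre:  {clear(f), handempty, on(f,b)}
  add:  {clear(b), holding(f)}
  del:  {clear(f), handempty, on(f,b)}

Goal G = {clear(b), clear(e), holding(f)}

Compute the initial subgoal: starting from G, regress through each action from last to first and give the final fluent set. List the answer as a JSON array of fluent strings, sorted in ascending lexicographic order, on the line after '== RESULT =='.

Regress step by step:
  through step 3 (unstack(f,b)): drop {clear(b), holding(f)}, keep {clear(e)}, require {clear(f), handempty, on(f,b)}
    → {clear(e), clear(f), handempty, on(f,b)}
  through step 2 (putdown(e)): drop {clear(e), handempty}, keep {clear(f), on(f,b)}, require {holding(e)}
    → {clear(f), holding(e), on(f,b)}
  through step 1 (unstack(e,f)): drop {clear(f), holding(e)}, keep {on(f,b)}, require {clear(e), handempty, on(e,f)}
    → {clear(e), handempty, on(e,f), on(f,b)}

== RESULT ==
["clear(e)", "handempty", "on(e,f)", "on(f,b)"]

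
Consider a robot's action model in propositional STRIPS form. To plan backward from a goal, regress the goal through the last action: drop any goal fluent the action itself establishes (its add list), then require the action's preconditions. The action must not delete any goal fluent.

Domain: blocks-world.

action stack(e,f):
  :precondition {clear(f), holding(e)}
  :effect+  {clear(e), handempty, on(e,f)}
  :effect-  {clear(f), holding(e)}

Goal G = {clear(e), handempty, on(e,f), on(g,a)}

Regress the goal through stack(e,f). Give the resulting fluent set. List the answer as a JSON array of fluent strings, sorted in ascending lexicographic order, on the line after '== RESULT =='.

Compute (G \ add) ∪ pre:
  G ∩ del = {}  (empty — regression defined)
  G \ add = {clear(e), handempty, on(e,f), on(g,a)} \ {clear(e), handempty, on(e,f)} = {on(g,a)}
  ∪ pre   = {on(g,a)} ∪ {clear(f), holding(e)}
          = {clear(f), holding(e), on(g,a)}

== RESULT ==
["clear(f)", "holding(e)", "on(g,a)"]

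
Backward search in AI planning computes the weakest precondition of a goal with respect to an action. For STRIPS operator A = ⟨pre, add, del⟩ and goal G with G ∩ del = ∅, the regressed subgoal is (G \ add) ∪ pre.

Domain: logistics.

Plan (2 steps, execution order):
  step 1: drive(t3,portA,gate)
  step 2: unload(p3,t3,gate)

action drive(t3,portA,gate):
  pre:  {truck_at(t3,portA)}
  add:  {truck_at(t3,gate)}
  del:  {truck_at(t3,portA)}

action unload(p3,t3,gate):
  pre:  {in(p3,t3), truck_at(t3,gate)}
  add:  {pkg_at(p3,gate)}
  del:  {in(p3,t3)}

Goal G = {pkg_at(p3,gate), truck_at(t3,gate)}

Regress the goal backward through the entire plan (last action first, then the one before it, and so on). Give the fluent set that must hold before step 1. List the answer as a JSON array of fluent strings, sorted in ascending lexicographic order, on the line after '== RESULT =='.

Work backward from the goal:
  through step 2 (unload(p3,t3,gate)): drop {pkg_at(p3,gate)}, keep {truck_at(t3,gate)}, require {in(p3,t3), truck_at(t3,gate)}
    → {in(p3,t3), truck_at(t3,gate)}
  through step 1 (drive(t3,portA,gate)): drop {truck_at(t3,gate)}, keep {in(p3,t3)}, require {truck_at(t3,portA)}
    → {in(p3,t3), truck_at(t3,portA)}

== RESULT ==
["in(p3,t3)", "truck_at(t3,portA)"]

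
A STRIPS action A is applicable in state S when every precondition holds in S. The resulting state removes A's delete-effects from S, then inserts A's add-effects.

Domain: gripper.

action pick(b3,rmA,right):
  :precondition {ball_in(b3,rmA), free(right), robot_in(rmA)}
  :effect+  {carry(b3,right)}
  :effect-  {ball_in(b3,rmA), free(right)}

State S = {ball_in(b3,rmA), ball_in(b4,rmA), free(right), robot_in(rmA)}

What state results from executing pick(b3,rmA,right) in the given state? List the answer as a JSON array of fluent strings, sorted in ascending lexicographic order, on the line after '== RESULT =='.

Progress:
  pre ⊆ S: {ball_in(b3,rmA), free(right), robot_in(rmA)} ⊆ S  — applicable
  S \ del = {ball_in(b4,rmA), robot_in(rmA)}
  ∪ add   = {ball_in(b4,rmA), carry(b3,right), robot_in(rmA)}

== RESULT ==
["ball_in(b4,rmA)", "carry(b3,right)", "robot_in(rmA)"]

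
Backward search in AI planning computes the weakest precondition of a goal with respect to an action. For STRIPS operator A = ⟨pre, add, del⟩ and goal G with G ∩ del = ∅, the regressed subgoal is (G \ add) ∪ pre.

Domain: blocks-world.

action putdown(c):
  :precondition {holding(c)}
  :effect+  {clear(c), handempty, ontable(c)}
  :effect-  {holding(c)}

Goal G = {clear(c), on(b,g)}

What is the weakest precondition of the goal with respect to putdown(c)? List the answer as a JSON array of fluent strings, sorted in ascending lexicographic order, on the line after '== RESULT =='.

Compute (G \ add) ∪ pre:
  G ∩ del = {}  (empty — regression defined)
  G \ add = {clear(c), on(b,g)} \ {clear(c), handempty, ontable(c)} = {on(b,g)}
  ∪ pre   = {on(b,g)} ∪ {holding(c)}
          = {holding(c), on(b,g)}

== RESULT ==
["holding(c)", "on(b,g)"]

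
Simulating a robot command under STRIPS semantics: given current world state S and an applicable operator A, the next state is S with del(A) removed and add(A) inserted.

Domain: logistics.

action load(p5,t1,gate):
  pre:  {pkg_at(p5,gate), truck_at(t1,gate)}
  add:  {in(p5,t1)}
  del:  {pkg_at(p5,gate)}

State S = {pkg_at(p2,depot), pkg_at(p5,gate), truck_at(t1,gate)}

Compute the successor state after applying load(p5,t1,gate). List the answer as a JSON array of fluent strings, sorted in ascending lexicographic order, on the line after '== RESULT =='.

Compute (S \ del) ∪ add:
  pre ⊆ S: {pkg_at(p5,gate), truck_at(t1,gate)} ⊆ S  — applicable
  S \ del = {pkg_at(p2,depot), truck_at(t1,gate)}
  ∪ add   = {in(p5,t1), pkg_at(p2,depot), truck_at(t1,gate)}

== RESULT ==
["in(p5,t1)", "pkg_at(p2,depot)", "truck_at(t1,gate)"]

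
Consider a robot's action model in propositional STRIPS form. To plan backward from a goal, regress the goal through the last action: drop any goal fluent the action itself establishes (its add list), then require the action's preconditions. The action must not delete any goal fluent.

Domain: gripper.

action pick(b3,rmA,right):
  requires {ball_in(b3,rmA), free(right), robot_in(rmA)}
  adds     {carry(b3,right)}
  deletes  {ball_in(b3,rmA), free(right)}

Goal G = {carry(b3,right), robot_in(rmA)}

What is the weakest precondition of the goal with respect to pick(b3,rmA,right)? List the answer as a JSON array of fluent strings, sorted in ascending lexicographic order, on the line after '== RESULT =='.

Compute (G \ add) ∪ pre:
  G ∩ del = {}  (empty — regression defined)
  G \ add = {carry(b3,right), robot_in(rmA)} \ {carry(b3,right)} = {robot_in(rmA)}
  ∪ pre   = {robot_in(rmA)} ∪ {ball_in(b3,rmA), free(right), robot_in(rmA)}
          = {ball_in(b3,rmA), free(right), robot_in(rmA)}

== RESULT ==
["ball_in(b3,rmA)", "free(right)", "robot_in(rmA)"]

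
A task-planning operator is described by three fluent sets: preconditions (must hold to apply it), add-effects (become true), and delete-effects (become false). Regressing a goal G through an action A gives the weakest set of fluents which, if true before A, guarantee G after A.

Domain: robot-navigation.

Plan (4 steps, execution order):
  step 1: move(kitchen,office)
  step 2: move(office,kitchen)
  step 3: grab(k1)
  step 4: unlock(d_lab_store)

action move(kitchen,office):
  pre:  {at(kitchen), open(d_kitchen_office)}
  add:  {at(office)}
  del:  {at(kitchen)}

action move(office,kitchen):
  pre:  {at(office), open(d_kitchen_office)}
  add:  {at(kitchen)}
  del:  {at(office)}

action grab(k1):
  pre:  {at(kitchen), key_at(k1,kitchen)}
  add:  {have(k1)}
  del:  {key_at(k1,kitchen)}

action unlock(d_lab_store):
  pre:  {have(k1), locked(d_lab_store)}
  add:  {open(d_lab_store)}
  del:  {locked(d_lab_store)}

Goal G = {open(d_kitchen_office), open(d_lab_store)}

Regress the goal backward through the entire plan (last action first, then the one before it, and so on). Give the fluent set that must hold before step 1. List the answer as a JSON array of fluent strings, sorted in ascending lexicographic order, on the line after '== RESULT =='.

Work backward from the goal:
  through step 4 (unlock(d_lab_store)): drop {open(d_lab_store)}, keep {open(d_kitchen_office)}, require {have(k1), locked(d_lab_store)}
    → {have(k1), locked(d_lab_store), open(d_kitchen_office)}
  through step 3 (grab(k1)): drop {have(k1)}, keep {locked(d_lab_store), open(d_kitchen_office)}, require {at(kitchen), key_at(k1,kitchen)}
    → {at(kitchen), key_at(k1,kitchen), locked(d_lab_store), open(d_kitchen_office)}
  through step 2 (move(office,kitchen)): drop {at(kitchen)}, keep {key_at(k1,kitchen), locked(d_lab_store), open(d_kitchen_office)}, require {at(office), open(d_kitchen_office)}
    → {at(office), key_at(k1,kitchen), locked(d_lab_store), open(d_kitchen_office)}
  through step 1 (move(kitchen,office)): drop {at(office)}, keep {key_at(k1,kitchen), locked(d_lab_store), open(d_kitchen_office)}, require {at(kitchen), open(d_kitchen_office)}
    → {at(kitchen), key_at(k1,kitchen), locked(d_lab_store), open(d_kitchen_office)}

== RESULT ==
["at(kitchen)", "key_at(k1,kitchen)", "locked(d_lab_store)", "open(d_kitchen_office)"]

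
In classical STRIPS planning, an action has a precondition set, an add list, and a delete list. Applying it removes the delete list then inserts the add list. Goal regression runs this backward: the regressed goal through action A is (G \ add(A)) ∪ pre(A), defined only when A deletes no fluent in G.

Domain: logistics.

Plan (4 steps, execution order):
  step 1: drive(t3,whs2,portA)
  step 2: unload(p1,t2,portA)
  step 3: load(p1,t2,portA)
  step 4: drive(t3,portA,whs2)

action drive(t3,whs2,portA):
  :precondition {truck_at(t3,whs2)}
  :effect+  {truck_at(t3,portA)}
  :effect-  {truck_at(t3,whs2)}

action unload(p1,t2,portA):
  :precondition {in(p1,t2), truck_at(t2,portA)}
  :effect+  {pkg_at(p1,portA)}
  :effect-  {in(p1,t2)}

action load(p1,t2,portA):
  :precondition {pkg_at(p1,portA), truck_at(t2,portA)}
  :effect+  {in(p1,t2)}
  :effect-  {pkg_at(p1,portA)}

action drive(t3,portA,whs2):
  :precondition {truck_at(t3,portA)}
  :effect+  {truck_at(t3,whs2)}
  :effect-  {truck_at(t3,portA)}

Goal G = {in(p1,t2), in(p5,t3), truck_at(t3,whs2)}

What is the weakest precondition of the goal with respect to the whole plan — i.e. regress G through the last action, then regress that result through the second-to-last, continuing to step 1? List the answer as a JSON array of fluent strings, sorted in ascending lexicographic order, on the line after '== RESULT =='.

Work backward from the goal:
  through step 4 (drive(t3,portA,whs2)): drop {truck_at(t3,whs2)}, keep {in(p1,t2), in(p5,t3)}, require {truck_at(t3,portA)}
    → {in(p1,t2), in(p5,t3), truck_at(t3,portA)}
  through step 3 (load(p1,t2,portA)): drop {in(p1,t2)}, keep {in(p5,t3), truck_at(t3,portA)}, require {pkg_at(p1,portA), truck_at(t2,portA)}
    → {in(p5,t3), pkg_at(p1,portA), truck_at(t2,portA), truck_at(t3,portA)}
  through step 2 (unload(p1,t2,portA)): drop {pkg_at(p1,portA)}, keep {in(p5,t3), truck_at(t2,portA), truck_at(t3,portA)}, require {in(p1,t2), truck_at(t2,portA)}
    → {in(p1,t2), in(p5,t3), truck_at(t2,portA), truck_at(t3,portA)}
  through step 1 (drive(t3,whs2,portA)): drop {truck_at(t3,portA)}, keep {in(p1,t2), in(p5,t3), truck_at(t2,portA)}, require {truck_at(t3,whs2)}
    → {in(p1,t2), in(p5,t3), truck_at(t2,portA), truck_at(t3,whs2)}

== RESULT ==
["in(p1,t2)", "in(p5,t3)", "truck_at(t2,portA)", "truck_at(t3,whs2)"]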